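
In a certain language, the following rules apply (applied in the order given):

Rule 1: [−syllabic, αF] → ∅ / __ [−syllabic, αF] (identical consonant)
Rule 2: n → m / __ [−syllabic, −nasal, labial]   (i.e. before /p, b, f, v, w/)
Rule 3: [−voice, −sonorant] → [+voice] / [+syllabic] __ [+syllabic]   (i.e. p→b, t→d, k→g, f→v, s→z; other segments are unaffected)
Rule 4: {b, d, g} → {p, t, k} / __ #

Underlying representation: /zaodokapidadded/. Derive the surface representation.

Rule 1 (degemination): /dd/ is a geminate; the first /d/ deletes. /zaodokapidadded/ → zaodokapidaded.
Rule 2 (nasal place assimilation): no segment meets the environment; /zaodokapidaded/ is unchanged.
Rule 3 (intervocalic voicing): /k/ is a voiceless obstruent between vowels /o/ and /a/, so it voices to [g]. /p/ is a voiceless obstruent between vowels /a/ and /i/, so it voices to [b]. /zaodokapidaded/ → zaodogabidaded.
Rule 4 (final devoicing): /d/ is a voiced stop in word-final position, so it devoices to [t]. /zaodogabidaded/ → zaodogabidadet.

zaodogabidadet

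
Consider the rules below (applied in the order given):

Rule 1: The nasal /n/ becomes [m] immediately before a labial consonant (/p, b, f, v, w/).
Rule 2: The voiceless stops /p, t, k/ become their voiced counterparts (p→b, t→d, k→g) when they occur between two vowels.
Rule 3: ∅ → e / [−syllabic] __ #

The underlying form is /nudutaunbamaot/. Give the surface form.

Rule 1 (nasal place assimilation): /n/ precedes the labial consonant /b/, so it assimilates in place to [m]. /nudutaunbamaot/ → nudutaumbamaot.
Rule 2 (intervocalic voicing): /t/ is a voiceless stop between vowels /u/ and /a/, so it voices to [d]. /nudutaumbamaot/ → nududaumbamaot.
Rule 3 (final e-epenthesis): the form ends in the consonant /t/, so [e] is inserted word-finally. /nududaumbamaot/ → nududaumbamaote.

nududaumbamaote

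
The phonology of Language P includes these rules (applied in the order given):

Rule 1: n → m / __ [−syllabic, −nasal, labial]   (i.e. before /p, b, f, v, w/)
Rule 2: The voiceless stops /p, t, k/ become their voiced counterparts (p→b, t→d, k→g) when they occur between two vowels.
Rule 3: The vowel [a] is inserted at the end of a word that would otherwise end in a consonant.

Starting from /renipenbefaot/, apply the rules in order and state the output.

renibembefaota

Rule 1 (nasal place assimilation): /n/ precedes the labial consonant /b/, so it assimilates in place to [m]. /renipenbefaot/ → renipembefaot.
Rule 2 (intervocalic voicing): /p/ is a voiceless stop between vowels /i/ and /e/, so it voices to [b]. /renipembefaot/ → renibembefaot.
Rule 3 (final a-epenthesis): the form ends in the consonant /t/, so [a] is inserted word-finally. /renibembefaot/ → renibembefaota.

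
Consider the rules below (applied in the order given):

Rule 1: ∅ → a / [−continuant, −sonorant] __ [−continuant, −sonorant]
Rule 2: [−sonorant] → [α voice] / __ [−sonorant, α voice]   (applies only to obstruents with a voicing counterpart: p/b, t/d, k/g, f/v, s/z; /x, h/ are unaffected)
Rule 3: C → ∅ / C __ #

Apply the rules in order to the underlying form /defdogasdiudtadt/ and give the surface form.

Rule 1 (stop-cluster a-epenthesis): /d/ and /t/ form a stop–stop cluster, so [a] is inserted between them. /d/ and /t/ form a stop–stop cluster, so [a] is inserted between them. /defdogasdiudtadt/ → defdogasdiudatadat.
Rule 2 (regressive voicing assimilation): /f/ precedes the voiced obstruent /d/, so it voices to [v] by assimilation. /s/ precedes the voiced obstruent /d/, so it voices to [z] by assimilation. /defdogasdiudatadat/ → devdogazdiudatadat.
Rule 3 (final cluster simplification): no segment meets the environment; /devdogazdiudatadat/ is unchanged.

devdogazdiudatadat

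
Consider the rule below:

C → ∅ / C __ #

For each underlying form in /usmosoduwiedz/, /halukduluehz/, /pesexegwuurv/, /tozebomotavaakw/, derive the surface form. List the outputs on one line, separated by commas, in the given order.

usmosoduwied, halukdulueh, pesexegwuur, tozebomotavaak

/usmosoduwiedz/: /z/ is the second consonant of a word-final cluster /dz/, so it deletes. → [usmosoduwied].
/halukduluehz/: /z/ is the second consonant of a word-final cluster /hz/, so it deletes. → [halukdulueh].
/pesexegwuurv/: /v/ is the second consonant of a word-final cluster /rv/, so it deletes. → [pesexegwuur].
/tozebomotavaakw/: /w/ is the second consonant of a word-final cluster /kw/, so it deletes. → [tozebomotavaak].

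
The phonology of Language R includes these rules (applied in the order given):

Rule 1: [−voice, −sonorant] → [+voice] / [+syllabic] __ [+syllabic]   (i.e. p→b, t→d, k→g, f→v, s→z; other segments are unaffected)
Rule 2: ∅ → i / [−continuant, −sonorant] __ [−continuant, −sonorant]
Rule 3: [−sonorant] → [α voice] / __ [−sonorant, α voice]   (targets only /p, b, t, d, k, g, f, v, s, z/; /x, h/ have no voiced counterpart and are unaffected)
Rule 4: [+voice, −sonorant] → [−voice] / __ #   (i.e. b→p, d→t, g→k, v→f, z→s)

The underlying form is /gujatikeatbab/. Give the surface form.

Rule 1 (intervocalic voicing): /t/ is a voiceless obstruent between vowels /a/ and /i/, so it voices to [d]. /k/ is a voiceless obstruent between vowels /i/ and /e/, so it voices to [g]. /gujatikeatbab/ → gujadigeatbab.
Rule 2 (stop-cluster i-epenthesis): /t/ and /b/ form a stop–stop cluster, so [i] is inserted between them. /gujadigeatbab/ → gujadigeatibab.
Rule 3 (regressive voicing assimilation): no segment meets the environment; /gujadigeatibab/ is unchanged.
Rule 4 (final devoicing): /b/ is a voiced obstruent in word-final position, so it devoices to [p]. /gujadigeatibab/ → gujadigeatibap.

gujadigeatibap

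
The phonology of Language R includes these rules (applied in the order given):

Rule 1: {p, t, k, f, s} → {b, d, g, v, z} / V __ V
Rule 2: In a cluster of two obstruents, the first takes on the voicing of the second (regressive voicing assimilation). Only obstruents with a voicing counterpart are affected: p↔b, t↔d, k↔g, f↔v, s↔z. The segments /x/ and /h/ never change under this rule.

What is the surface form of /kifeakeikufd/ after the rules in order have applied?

kiveageiguvd

Rule 1 (intervocalic voicing): /f/ is a voiceless obstruent between vowels /i/ and /e/, so it voices to [v]. /k/ is a voiceless obstruent between vowels /a/ and /e/, so it voices to [g]. /k/ is a voiceless obstruent between vowels /i/ and /u/, so it voices to [g]. /kifeakeikufd/ → kiveageigufd.
Rule 2 (regressive voicing assimilation): /f/ precedes the voiced obstruent /d/, so it voices to [v] by assimilation. /kiveageigufd/ → kiveageiguvd.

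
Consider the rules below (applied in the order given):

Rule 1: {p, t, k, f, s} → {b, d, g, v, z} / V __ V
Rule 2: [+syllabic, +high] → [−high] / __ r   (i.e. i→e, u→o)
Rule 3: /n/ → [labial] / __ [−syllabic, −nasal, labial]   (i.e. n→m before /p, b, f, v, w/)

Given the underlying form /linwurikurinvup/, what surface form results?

limworigorimvup

Rule 1 (intervocalic voicing): /k/ is a voiceless obstruent between vowels /i/ and /u/, so it voices to [g]. /linwurikurinvup/ → linwurigurinvup.
Rule 2 (pre-rhotic lowering): /u/ is a high vowel immediately before /r/, so it lowers to [o]. /u/ is a high vowel immediately before /r/, so it lowers to [o]. /linwurigurinvup/ → linworigorinvup.
Rule 3 (nasal place assimilation): /n/ precedes the labial consonant /w/, so it assimilates in place to [m]. /n/ precedes the labial consonant /v/, so it assimilates in place to [m]. /linworigorinvup/ → limworigorimvup.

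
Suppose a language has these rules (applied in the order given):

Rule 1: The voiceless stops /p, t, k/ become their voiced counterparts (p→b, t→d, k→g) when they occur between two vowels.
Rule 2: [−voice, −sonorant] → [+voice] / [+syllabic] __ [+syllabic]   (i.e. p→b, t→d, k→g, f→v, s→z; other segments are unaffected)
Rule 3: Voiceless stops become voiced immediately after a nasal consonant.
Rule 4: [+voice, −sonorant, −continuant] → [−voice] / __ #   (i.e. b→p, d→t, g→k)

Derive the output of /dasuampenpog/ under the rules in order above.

dazuambenbok

Rule 1 (intervocalic voicing): no segment meets the environment; /dasuampenpog/ is unchanged.
Rule 2 (intervocalic voicing): /s/ is a voiceless obstruent between vowels /a/ and /u/, so it voices to [z]. /dasuampenpog/ → dazuampenpog.
Rule 3 (post-nasal voicing): /p/ is a voiceless stop immediately after the nasal /m/, so it voices to [b]. /p/ is a voiceless stop immediately after the nasal /n/, so it voices to [b]. /dazuampenpog/ → dazuambenbog.
Rule 4 (final devoicing): /g/ is a voiced stop in word-final position, so it devoices to [k]. /dazuambenbog/ → dazuambenbok.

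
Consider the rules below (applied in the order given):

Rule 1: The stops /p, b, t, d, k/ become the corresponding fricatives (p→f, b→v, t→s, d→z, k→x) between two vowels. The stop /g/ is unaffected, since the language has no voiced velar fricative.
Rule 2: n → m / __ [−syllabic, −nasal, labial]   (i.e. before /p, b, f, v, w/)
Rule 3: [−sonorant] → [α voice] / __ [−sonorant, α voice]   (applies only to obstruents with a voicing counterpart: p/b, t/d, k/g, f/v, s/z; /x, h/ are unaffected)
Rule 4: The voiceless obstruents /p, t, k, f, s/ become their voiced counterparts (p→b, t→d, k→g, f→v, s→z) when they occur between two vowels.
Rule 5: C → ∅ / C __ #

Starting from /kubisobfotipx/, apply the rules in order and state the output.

kuvizopfozip

Rule 1 (intervocalic spirantization): /b/ is a stop between vowels /u/ and /i/, so it spirantizes to the fricative [v]. /t/ is a stop between vowels /o/ and /i/, so it spirantizes to the fricative [s]. /kubisobfotipx/ → kuvisobfosipx.
Rule 2 (nasal place assimilation): no segment meets the environment; /kuvisobfosipx/ is unchanged.
Rule 3 (regressive voicing assimilation): /b/ precedes the voiceless obstruent /f/, so it devoices to [p] by assimilation. /kuvisobfosipx/ → kuvisopfosipx.
Rule 4 (intervocalic voicing): /s/ is a voiceless obstruent between vowels /i/ and /o/, so it voices to [z]. /s/ is a voiceless obstruent between vowels /o/ and /i/, so it voices to [z]. /kuvisopfosipx/ → kuvizopfozipx.
Rule 5 (final cluster simplification): /x/ is the second consonant of a word-final cluster /px/, so it deletes. /kuvizopfozipx/ → kuvizopfozip.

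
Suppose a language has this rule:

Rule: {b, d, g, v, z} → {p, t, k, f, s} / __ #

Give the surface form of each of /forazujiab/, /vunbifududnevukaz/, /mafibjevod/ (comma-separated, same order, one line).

/forazujiab/: /b/ is a voiced obstruent in word-final position, so it devoices to [p]. → [forazujiap].
/vunbifududnevukaz/: /z/ is a voiced obstruent in word-final position, so it devoices to [s]. → [vunbifududnevukas].
/mafibjevod/: /d/ is a voiced obstruent in word-final position, so it devoices to [t]. → [mafibjevot].

forazujiap, vunbifududnevukas, mafibjevot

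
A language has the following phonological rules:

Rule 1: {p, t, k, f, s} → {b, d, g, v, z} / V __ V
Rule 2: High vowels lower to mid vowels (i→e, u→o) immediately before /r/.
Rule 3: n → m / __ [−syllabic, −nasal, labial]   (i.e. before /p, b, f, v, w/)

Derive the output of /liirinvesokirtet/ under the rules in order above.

Rule 1 (intervocalic voicing): /s/ is a voiceless obstruent between vowels /e/ and /o/, so it voices to [z]. /k/ is a voiceless obstruent between vowels /o/ and /i/, so it voices to [g]. /liirinvesokirtet/ → liirinvezogirtet.
Rule 2 (pre-rhotic lowering): /i/ is a high vowel immediately before /r/, so it lowers to [e]. /i/ is a high vowel immediately before /r/, so it lowers to [e]. /liirinvezogirtet/ → lierinvezogertet.
Rule 3 (nasal place assimilation): /n/ precedes the labial consonant /v/, so it assimilates in place to [m]. /lierinvezogertet/ → lierimvezogertet.

lierimvezogertet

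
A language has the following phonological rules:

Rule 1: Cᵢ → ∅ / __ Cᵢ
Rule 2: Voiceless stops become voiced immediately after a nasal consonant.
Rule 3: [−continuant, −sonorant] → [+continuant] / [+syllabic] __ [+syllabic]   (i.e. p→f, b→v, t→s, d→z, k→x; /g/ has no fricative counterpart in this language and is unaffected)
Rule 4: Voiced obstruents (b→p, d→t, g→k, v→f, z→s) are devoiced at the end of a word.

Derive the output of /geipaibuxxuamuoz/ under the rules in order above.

geifaivuxuamuos

Rule 1 (degemination): /xx/ is a geminate; the first /x/ deletes. /geipaibuxxuamuoz/ → geipaibuxuamuoz.
Rule 2 (post-nasal voicing): no segment meets the environment; /geipaibuxuamuoz/ is unchanged.
Rule 3 (intervocalic spirantization): /p/ is a stop between vowels /i/ and /a/, so it spirantizes to the fricative [f]. /b/ is a stop between vowels /i/ and /u/, so it spirantizes to the fricative [v]. /geipaibuxuamuoz/ → geifaivuxuamuoz.
Rule 4 (final devoicing): /z/ is a voiced obstruent in word-final position, so it devoices to [s]. /geifaivuxuamuoz/ → geifaivuxuamuos.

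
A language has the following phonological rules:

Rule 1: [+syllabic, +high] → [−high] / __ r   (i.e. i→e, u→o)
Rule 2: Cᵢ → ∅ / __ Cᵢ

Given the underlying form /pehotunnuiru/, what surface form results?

Rule 1 (pre-rhotic lowering): /i/ is a high vowel immediately before /r/, so it lowers to [e]. /pehotunnuiru/ → pehotunnueru.
Rule 2 (degemination): /nn/ is a geminate; the first /n/ deletes. /pehotunnueru/ → pehotunueru.

pehotunueru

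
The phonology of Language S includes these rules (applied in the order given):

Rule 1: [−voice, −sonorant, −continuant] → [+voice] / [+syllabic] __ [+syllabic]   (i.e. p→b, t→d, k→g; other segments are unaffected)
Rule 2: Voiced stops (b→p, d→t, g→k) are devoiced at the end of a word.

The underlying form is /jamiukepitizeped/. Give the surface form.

Rule 1 (intervocalic voicing): /k/ is a voiceless stop between vowels /u/ and /e/, so it voices to [g]. /p/ is a voiceless stop between vowels /e/ and /i/, so it voices to [b]. /t/ is a voiceless stop between vowels /i/ and /i/, so it voices to [d]. /p/ is a voiceless stop between vowels /e/ and /e/, so it voices to [b]. /jamiukepitizeped/ → jamiugebidizebed.
Rule 2 (final devoicing): /d/ is a voiced stop in word-final position, so it devoices to [t]. /jamiugebidizebed/ → jamiugebidizebet.

jamiugebidizebet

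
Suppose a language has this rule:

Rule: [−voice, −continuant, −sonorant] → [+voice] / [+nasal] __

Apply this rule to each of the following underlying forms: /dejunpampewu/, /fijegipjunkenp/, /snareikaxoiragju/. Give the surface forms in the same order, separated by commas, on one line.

/dejunpampewu/: /p/ is a voiceless stop immediately after the nasal /n/, so it voices to [b]. /p/ is a voiceless stop immediately after the nasal /m/, so it voices to [b]. → [dejunbambewu].
/fijegipjunkenp/: /k/ is a voiceless stop immediately after the nasal /n/, so it voices to [g]. /p/ is a voiceless stop immediately after the nasal /n/, so it voices to [b]. → [fijegipjungenb].
/snareikaxoiragju/: the rule's environment is not met; surfaces unchanged as [snareikaxoiragju].

dejunbambewu, fijegipjungenb, snareikaxoiragju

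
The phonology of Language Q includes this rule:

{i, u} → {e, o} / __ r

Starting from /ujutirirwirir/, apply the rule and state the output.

Scanning /ujutirirwirir/: /u/ at position 1 is not in the conditioning environment; /u/ at position 3 is not in the conditioning environment; /i/ is a high vowel immediately before /r/, so it lowers to [e]; /i/ is a high vowel immediately before /r/, so it lowers to [e]; /i/ is a high vowel immediately before /r/, so it lowers to [e]; /i/ is a high vowel immediately before /r/, so it lowers to [e].
Result: [ujutererwerer].

ujutererwerer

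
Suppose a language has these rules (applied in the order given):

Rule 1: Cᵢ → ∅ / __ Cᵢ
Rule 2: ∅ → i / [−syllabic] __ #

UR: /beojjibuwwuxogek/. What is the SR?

beojibuwuxogeki

Rule 1 (degemination): /jj/ is a geminate; the first /j/ deletes. /ww/ is a geminate; the first /w/ deletes. /beojjibuwwuxogek/ → beojibuwuxogek.
Rule 2 (final i-epenthesis): the form ends in the consonant /k/, so [i] is inserted word-finally. /beojibuwuxogek/ → beojibuwuxogeki.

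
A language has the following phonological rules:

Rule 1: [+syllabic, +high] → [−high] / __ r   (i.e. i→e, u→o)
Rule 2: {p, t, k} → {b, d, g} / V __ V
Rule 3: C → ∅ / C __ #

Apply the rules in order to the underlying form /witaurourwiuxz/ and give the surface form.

Rule 1 (pre-rhotic lowering): /u/ is a high vowel immediately before /r/, so it lowers to [o]. /u/ is a high vowel immediately before /r/, so it lowers to [o]. /witaurourwiuxz/ → witaoroorwiuxz.
Rule 2 (intervocalic voicing): /t/ is a voiceless stop between vowels /i/ and /a/, so it voices to [d]. /witaoroorwiuxz/ → widaoroorwiuxz.
Rule 3 (final cluster simplification): /z/ is the second consonant of a word-final cluster /xz/, so it deletes. /widaoroorwiuxz/ → widaoroorwiux.

widaoroorwiux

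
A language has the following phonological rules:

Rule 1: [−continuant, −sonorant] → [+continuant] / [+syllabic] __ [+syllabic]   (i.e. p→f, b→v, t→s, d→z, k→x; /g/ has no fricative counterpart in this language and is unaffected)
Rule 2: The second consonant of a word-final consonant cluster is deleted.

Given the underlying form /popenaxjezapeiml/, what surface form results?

pofenaxjezafeim

Rule 1 (intervocalic spirantization): /p/ is a stop between vowels /o/ and /e/, so it spirantizes to the fricative [f]. /p/ is a stop between vowels /a/ and /e/, so it spirantizes to the fricative [f]. /popenaxjezapeiml/ → pofenaxjezafeiml.
Rule 2 (final cluster simplification): /l/ is the second consonant of a word-final cluster /ml/, so it deletes. /pofenaxjezafeiml/ → pofenaxjezafeim.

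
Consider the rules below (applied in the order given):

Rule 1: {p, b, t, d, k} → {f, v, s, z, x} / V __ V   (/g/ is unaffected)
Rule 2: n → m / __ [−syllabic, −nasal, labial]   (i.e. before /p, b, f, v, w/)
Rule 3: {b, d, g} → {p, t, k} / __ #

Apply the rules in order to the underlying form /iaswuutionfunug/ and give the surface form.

iaswuusiomfunuk

Rule 1 (intervocalic spirantization): /t/ is a stop between vowels /u/ and /i/, so it spirantizes to the fricative [s]. /iaswuutionfunug/ → iaswuusionfunug.
Rule 2 (nasal place assimilation): /n/ precedes the labial consonant /f/, so it assimilates in place to [m]. /iaswuusionfunug/ → iaswuusiomfunug.
Rule 3 (final devoicing): /g/ is a voiced stop in word-final position, so it devoices to [k]. /iaswuusiomfunug/ → iaswuusiomfunuk.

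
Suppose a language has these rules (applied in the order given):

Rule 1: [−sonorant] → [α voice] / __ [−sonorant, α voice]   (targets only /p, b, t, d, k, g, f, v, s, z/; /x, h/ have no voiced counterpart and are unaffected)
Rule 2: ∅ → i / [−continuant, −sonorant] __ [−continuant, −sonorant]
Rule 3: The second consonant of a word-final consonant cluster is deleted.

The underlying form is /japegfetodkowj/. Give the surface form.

japekfetotikow

Rule 1 (regressive voicing assimilation): /g/ precedes the voiceless obstruent /f/, so it devoices to [k] by assimilation. /d/ precedes the voiceless obstruent /k/, so it devoices to [t] by assimilation. /japegfetodkowj/ → japekfetotkowj.
Rule 2 (stop-cluster i-epenthesis): /t/ and /k/ form a stop–stop cluster, so [i] is inserted between them. /japekfetotkowj/ → japekfetotikowj.
Rule 3 (final cluster simplification): /j/ is the second consonant of a word-final cluster /wj/, so it deletes. /japekfetotikowj/ → japekfetotikow.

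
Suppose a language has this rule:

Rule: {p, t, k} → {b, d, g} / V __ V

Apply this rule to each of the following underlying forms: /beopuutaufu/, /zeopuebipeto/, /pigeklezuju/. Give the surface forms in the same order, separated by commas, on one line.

/beopuutaufu/: /p/ is a voiceless stop between vowels /o/ and /u/, so it voices to [b]. /t/ is a voiceless stop between vowels /u/ and /a/, so it voices to [d]. → [beobuudaufu].
/zeopuebipeto/: /p/ is a voiceless stop between vowels /o/ and /u/, so it voices to [b]. /p/ is a voiceless stop between vowels /i/ and /e/, so it voices to [b]. /t/ is a voiceless stop between vowels /e/ and /o/, so it voices to [d]. → [zeobuebibedo].
/pigeklezuju/: the rule's environment is not met; surfaces unchanged as [pigeklezuju].

beobuudaufu, zeobuebibedo, pigeklezuju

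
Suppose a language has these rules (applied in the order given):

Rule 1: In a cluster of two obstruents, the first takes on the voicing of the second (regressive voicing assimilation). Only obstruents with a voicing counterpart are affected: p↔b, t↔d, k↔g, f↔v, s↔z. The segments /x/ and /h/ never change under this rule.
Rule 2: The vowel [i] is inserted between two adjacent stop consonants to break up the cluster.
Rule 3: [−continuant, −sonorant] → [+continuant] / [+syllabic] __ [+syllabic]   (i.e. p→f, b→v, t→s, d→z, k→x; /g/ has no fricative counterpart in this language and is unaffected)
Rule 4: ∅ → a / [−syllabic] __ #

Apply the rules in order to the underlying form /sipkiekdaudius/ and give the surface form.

sifixiegizauziusa

Rule 1 (regressive voicing assimilation): /k/ precedes the voiced obstruent /d/, so it voices to [g] by assimilation. /sipkiekdaudius/ → sipkiegdaudius.
Rule 2 (stop-cluster i-epenthesis): /p/ and /k/ form a stop–stop cluster, so [i] is inserted between them. /g/ and /d/ form a stop–stop cluster, so [i] is inserted between them. /sipkiegdaudius/ → sipikiegidaudius.
Rule 3 (intervocalic spirantization): /p/ is a stop between vowels /i/ and /i/, so it spirantizes to the fricative [f]. /k/ is a stop between vowels /i/ and /i/, so it spirantizes to the fricative [x]. /d/ is a stop between vowels /i/ and /a/, so it spirantizes to the fricative [z]. /d/ is a stop between vowels /u/ and /i/, so it spirantizes to the fricative [z]. /sipikiegidaudius/ → sifixiegizauzius.
Rule 4 (final a-epenthesis): the form ends in the consonant /s/, so [a] is inserted word-finally. /sifixiegizauzius/ → sifixiegizauziusa.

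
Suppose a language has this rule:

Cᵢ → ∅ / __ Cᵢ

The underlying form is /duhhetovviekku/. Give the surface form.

/hh/ is a geminate; the first /h/ deletes.
/vv/ is a geminate; the first /v/ deletes.
/kk/ is a geminate; the first /k/ deletes.
The other instances of /d/, /h/, /t/, /v/, /k/ do not occur in the required environment and remain unchanged.
Surface form: [duhetovieku].

duhetovieku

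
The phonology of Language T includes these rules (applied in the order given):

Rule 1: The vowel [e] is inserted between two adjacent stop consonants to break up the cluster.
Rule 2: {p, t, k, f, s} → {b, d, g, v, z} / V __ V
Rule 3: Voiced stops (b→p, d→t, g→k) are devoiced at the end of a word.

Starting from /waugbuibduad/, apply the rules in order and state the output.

Rule 1 (stop-cluster e-epenthesis): /g/ and /b/ form a stop–stop cluster, so [e] is inserted between them. /b/ and /d/ form a stop–stop cluster, so [e] is inserted between them. /waugbuibduad/ → waugebuibeduad.
Rule 2 (intervocalic voicing): no segment meets the environment; /waugebuibeduad/ is unchanged.
Rule 3 (final devoicing): /d/ is a voiced stop in word-final position, so it devoices to [t]. /waugebuibeduad/ → waugebuibeduat.

waugebuibeduat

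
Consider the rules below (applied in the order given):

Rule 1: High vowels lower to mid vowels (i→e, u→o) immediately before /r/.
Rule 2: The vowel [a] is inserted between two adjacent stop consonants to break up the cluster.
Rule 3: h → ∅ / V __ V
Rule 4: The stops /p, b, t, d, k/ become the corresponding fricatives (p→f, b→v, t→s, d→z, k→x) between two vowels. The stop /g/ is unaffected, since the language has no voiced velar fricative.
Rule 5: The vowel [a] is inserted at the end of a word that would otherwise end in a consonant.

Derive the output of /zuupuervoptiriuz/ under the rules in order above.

zuufuervofaseriuza

Rule 1 (pre-rhotic lowering): /i/ is a high vowel immediately before /r/, so it lowers to [e]. /zuupuervoptiriuz/ → zuupuervopteriuz.
Rule 2 (stop-cluster a-epenthesis): /p/ and /t/ form a stop–stop cluster, so [a] is inserted between them. /zuupuervopteriuz/ → zuupuervopateriuz.
Rule 3 (intervocalic h-deletion): no segment meets the environment; /zuupuervopateriuz/ is unchanged.
Rule 4 (intervocalic spirantization): /p/ is a stop between vowels /u/ and /u/, so it spirantizes to the fricative [f]. /p/ is a stop between vowels /o/ and /a/, so it spirantizes to the fricative [f]. /t/ is a stop between vowels /a/ and /e/, so it spirantizes to the fricative [s]. /zuupuervopateriuz/ → zuufuervofaseriuz.
Rule 5 (final a-epenthesis): the form ends in the consonant /z/, so [a] is inserted word-finally. /zuufuervofaseriuz/ → zuufuervofaseriuza.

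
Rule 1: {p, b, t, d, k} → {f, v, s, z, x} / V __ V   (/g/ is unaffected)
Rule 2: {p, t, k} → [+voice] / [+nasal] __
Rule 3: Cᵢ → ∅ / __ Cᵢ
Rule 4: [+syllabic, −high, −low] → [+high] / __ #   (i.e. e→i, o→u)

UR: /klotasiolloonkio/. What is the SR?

Rule 1 (intervocalic spirantization): /t/ is a stop between vowels /o/ and /a/, so it spirantizes to the fricative [s]. /klotasiolloonkio/ → klosasiolloonkio.
Rule 2 (post-nasal voicing): /k/ is a voiceless stop immediately after the nasal /n/, so it voices to [g]. /klosasiolloonkio/ → klosasiolloongio.
Rule 3 (degemination): /ll/ is a geminate; the first /l/ deletes. /klosasiolloongio/ → klosasioloongio.
Rule 4 (final vowel raising): /o/ is a mid vowel in word-final position, so it raises to [u]. /klosasioloongio/ → klosasioloongiu.

klosasioloongiu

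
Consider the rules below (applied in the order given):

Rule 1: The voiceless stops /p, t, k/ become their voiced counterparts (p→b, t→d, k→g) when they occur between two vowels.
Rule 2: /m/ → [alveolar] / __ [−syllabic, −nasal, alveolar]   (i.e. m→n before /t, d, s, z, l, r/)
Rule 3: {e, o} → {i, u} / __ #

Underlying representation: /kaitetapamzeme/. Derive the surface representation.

kaidedabanzemi

Rule 1 (intervocalic voicing): /t/ is a voiceless stop between vowels /i/ and /e/, so it voices to [d]. /t/ is a voiceless stop between vowels /e/ and /a/, so it voices to [d]. /p/ is a voiceless stop between vowels /a/ and /a/, so it voices to [b]. /kaitetapamzeme/ → kaidedabamzeme.
Rule 2 (nasal place assimilation): /m/ precedes the alveolar consonant /z/, so it assimilates in place to [n]. /kaidedabamzeme/ → kaidedabanzeme.
Rule 3 (final vowel raising): /e/ is a mid vowel in word-final position, so it raises to [i]. /kaidedabanzeme/ → kaidedabanzemi.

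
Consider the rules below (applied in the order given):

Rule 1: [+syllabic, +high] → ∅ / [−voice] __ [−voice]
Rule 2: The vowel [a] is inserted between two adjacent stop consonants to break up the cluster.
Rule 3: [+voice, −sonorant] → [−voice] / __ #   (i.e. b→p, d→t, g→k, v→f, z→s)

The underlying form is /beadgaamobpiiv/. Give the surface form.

Rule 1 (high vowel syncope): no segment meets the environment; /beadgaamobpiiv/ is unchanged.
Rule 2 (stop-cluster a-epenthesis): /d/ and /g/ form a stop–stop cluster, so [a] is inserted between them. /b/ and /p/ form a stop–stop cluster, so [a] is inserted between them. /beadgaamobpiiv/ → beadagaamobapiiv.
Rule 3 (final devoicing): /v/ is a voiced obstruent in word-final position, so it devoices to [f]. /beadagaamobapiiv/ → beadagaamobapiif.

beadagaamobapiif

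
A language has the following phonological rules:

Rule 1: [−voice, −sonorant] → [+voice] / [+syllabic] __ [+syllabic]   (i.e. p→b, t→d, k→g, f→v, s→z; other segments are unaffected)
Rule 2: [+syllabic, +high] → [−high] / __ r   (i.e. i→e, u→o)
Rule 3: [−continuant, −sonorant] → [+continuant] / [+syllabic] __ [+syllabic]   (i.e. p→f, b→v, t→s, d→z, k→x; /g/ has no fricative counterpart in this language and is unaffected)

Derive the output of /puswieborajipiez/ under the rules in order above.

puswievorajiviez

Rule 1 (intervocalic voicing): /p/ is a voiceless obstruent between vowels /i/ and /i/, so it voices to [b]. /puswieborajipiez/ → puswieborajibiez.
Rule 2 (pre-rhotic lowering): no segment meets the environment; /puswieborajibiez/ is unchanged.
Rule 3 (intervocalic spirantization): /b/ is a stop between vowels /e/ and /o/, so it spirantizes to the fricative [v]. /b/ is a stop between vowels /i/ and /i/, so it spirantizes to the fricative [v]. /puswieborajibiez/ → puswievorajiviez.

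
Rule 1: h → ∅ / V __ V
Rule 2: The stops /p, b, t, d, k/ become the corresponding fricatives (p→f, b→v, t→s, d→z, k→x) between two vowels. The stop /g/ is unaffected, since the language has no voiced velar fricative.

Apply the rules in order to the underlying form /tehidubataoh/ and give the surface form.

teizuvasaoh

Rule 1 (intervocalic h-deletion): /h/ occurs between vowels /e/ and /i/, so it deletes. /tehidubataoh/ → teidubataoh.
Rule 2 (intervocalic spirantization): /d/ is a stop between vowels /i/ and /u/, so it spirantizes to the fricative [z]. /b/ is a stop between vowels /u/ and /a/, so it spirantizes to the fricative [v]. /t/ is a stop between vowels /a/ and /a/, so it spirantizes to the fricative [s]. /teidubataoh/ → teizuvasaoh.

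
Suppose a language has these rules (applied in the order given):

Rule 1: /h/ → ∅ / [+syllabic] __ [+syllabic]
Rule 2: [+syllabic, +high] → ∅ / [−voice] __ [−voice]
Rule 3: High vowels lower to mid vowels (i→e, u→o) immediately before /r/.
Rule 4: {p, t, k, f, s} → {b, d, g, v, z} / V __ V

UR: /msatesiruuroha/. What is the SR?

Rule 1 (intervocalic h-deletion): /h/ occurs between vowels /o/ and /a/, so it deletes. /msatesiruuroha/ → msatesiruuroa.
Rule 2 (high vowel syncope): no segment meets the environment; /msatesiruuroa/ is unchanged.
Rule 3 (pre-rhotic lowering): /i/ is a high vowel immediately before /r/, so it lowers to [e]. /u/ is a high vowel immediately before /r/, so it lowers to [o]. /msatesiruuroa/ → msateseruoroa.
Rule 4 (intervocalic voicing): /t/ is a voiceless obstruent between vowels /a/ and /e/, so it voices to [d]. /s/ is a voiceless obstruent between vowels /e/ and /e/, so it voices to [z]. /msateseruoroa/ → msadezeruoroa.

msadezeruoroa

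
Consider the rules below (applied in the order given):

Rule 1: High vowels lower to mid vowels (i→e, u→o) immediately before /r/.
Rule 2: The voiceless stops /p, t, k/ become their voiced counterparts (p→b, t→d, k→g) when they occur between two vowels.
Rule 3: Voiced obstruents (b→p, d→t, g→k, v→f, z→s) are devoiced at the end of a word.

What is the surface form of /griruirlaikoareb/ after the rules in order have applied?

Rule 1 (pre-rhotic lowering): /i/ is a high vowel immediately before /r/, so it lowers to [e]. /i/ is a high vowel immediately before /r/, so it lowers to [e]. /griruirlaikoareb/ → greruerlaikoareb.
Rule 2 (intervocalic voicing): /k/ is a voiceless stop between vowels /i/ and /o/, so it voices to [g]. /greruerlaikoareb/ → greruerlaigoareb.
Rule 3 (final devoicing): /b/ is a voiced obstruent in word-final position, so it devoices to [p]. /greruerlaigoareb/ → greruerlaigoarep.

greruerlaigoarep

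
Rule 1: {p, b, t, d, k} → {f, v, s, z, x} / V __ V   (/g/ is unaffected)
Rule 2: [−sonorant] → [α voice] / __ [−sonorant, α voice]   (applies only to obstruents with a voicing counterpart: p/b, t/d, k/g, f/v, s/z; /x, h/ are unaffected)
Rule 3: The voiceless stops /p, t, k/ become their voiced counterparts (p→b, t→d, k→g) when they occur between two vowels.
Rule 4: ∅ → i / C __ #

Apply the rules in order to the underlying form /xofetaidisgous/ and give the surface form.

xofesaizizgousi

Rule 1 (intervocalic spirantization): /t/ is a stop between vowels /e/ and /a/, so it spirantizes to the fricative [s]. /d/ is a stop between vowels /i/ and /i/, so it spirantizes to the fricative [z]. /xofetaidisgous/ → xofesaizisgous.
Rule 2 (regressive voicing assimilation): /s/ precedes the voiced obstruent /g/, so it voices to [z] by assimilation. /xofesaizisgous/ → xofesaizizgous.
Rule 3 (intervocalic voicing): no segment meets the environment; /xofesaizizgous/ is unchanged.
Rule 4 (final i-epenthesis): the form ends in the consonant /s/, so [i] is inserted word-finally. /xofesaizizgous/ → xofesaizizgousi.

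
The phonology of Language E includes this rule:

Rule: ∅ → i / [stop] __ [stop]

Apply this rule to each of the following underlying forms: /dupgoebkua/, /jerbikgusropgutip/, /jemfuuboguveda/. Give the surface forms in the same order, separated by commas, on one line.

dupigoebikua, jerbikigusropigutip, jemfuuboguveda

/dupgoebkua/: /p/ and /g/ form a stop–stop cluster, so [i] is inserted between them. /b/ and /k/ form a stop–stop cluster, so [i] is inserted between them. → [dupigoebikua].
/jerbikgusropgutip/: /k/ and /g/ form a stop–stop cluster, so [i] is inserted between them. /p/ and /g/ form a stop–stop cluster, so [i] is inserted between them. → [jerbikigusropigutip].
/jemfuuboguveda/: the rule's environment is not met; surfaces unchanged as [jemfuuboguveda].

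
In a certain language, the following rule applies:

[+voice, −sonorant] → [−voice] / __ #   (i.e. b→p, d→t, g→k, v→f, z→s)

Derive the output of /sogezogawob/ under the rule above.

sogezogawop

Scanning /sogezogawob/: /g/ at position 3 is not in the conditioning environment; /z/ at position 5 is not in the conditioning environment; /g/ at position 7 is not in the conditioning environment; /b/ is a voiced obstruent in word-final position, so it devoices to [p].
Result: [sogezogawop].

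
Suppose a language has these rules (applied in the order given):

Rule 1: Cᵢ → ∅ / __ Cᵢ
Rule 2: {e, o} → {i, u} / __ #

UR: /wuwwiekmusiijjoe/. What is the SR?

Rule 1 (degemination): /ww/ is a geminate; the first /w/ deletes. /jj/ is a geminate; the first /j/ deletes. /wuwwiekmusiijjoe/ → wuwiekmusiijoe.
Rule 2 (final vowel raising): /e/ is a mid vowel in word-final position, so it raises to [i]. /wuwiekmusiijoe/ → wuwiekmusiijoi.

wuwiekmusiijoi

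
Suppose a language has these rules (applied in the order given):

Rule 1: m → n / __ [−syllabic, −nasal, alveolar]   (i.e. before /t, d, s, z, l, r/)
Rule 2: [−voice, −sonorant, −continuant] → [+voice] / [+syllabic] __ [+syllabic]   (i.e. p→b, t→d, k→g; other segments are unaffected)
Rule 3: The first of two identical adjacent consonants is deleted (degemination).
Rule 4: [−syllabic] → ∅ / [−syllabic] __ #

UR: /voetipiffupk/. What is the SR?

voedibifup

Rule 1 (nasal place assimilation): no segment meets the environment; /voetipiffupk/ is unchanged.
Rule 2 (intervocalic voicing): /t/ is a voiceless stop between vowels /e/ and /i/, so it voices to [d]. /p/ is a voiceless stop between vowels /i/ and /i/, so it voices to [b]. /voetipiffupk/ → voedibiffupk.
Rule 3 (degemination): /ff/ is a geminate; the first /f/ deletes. /voedibiffupk/ → voedibifupk.
Rule 4 (final cluster simplification): /k/ is the second consonant of a word-final cluster /pk/, so it deletes. /voedibifupk/ → voedibifup.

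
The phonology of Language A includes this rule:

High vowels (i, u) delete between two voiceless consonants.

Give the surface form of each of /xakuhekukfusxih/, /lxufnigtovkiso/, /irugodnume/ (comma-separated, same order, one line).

/xakuhekukfusxih/: /u/ is a high vowel flanked by voiceless consonants /k/ and /h/, so it deletes. /u/ is a high vowel flanked by voiceless consonants /k/ and /k/, so it deletes. /u/ is a high vowel flanked by voiceless consonants /f/ and /s/, so it deletes. /i/ is a high vowel flanked by voiceless consonants /x/ and /h/, so it deletes. → [xakhekkfsxh].
/lxufnigtovkiso/: /u/ is a high vowel flanked by voiceless consonants /x/ and /f/, so it deletes. /i/ is a high vowel flanked by voiceless consonants /k/ and /s/, so it deletes. → [lxfnigtovkso].
/irugodnume/: the rule's environment is not met; surfaces unchanged as [irugodnume].

xakhekkfsxh, lxfnigtovkso, irugodnume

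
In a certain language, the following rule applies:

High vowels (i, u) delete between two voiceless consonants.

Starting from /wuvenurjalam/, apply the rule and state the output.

No segment of /wuvenurjalam/ meets the structural description of the rule, so the form surfaces unchanged.

wuvenurjalam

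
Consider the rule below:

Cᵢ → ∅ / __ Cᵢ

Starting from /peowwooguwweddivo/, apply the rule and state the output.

/ww/ is a geminate; the first /w/ deletes.
/ww/ is a geminate; the first /w/ deletes.
/dd/ is a geminate; the first /d/ deletes.
The other instances of /p/, /w/, /g/, /d/, /v/ do not occur in the required environment and remain unchanged.
Surface form: [peowooguwedivo].

peowooguwedivo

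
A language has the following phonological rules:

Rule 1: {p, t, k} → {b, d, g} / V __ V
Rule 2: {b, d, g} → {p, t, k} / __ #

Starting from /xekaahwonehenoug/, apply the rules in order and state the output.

Rule 1 (intervocalic voicing): /k/ is a voiceless stop between vowels /e/ and /a/, so it voices to [g]. /xekaahwonehenoug/ → xegaahwonehenoug.
Rule 2 (final devoicing): /g/ is a voiced stop in word-final position, so it devoices to [k]. /xegaahwonehenoug/ → xegaahwonehenouk.

xegaahwonehenouk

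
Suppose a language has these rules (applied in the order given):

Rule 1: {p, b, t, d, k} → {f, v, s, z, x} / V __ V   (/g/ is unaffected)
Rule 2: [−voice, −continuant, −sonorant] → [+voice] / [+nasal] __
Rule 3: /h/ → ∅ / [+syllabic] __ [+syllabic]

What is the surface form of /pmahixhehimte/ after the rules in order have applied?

pmaixheimde

Rule 1 (intervocalic spirantization): no segment meets the environment; /pmahixhehimte/ is unchanged.
Rule 2 (post-nasal voicing): /t/ is a voiceless stop immediately after the nasal /m/, so it voices to [d]. /pmahixhehimte/ → pmahixhehimde.
Rule 3 (intervocalic h-deletion): /h/ occurs between vowels /a/ and /i/, so it deletes. /h/ occurs between vowels /e/ and /i/, so it deletes. /pmahixhehimde/ → pmaixheimde.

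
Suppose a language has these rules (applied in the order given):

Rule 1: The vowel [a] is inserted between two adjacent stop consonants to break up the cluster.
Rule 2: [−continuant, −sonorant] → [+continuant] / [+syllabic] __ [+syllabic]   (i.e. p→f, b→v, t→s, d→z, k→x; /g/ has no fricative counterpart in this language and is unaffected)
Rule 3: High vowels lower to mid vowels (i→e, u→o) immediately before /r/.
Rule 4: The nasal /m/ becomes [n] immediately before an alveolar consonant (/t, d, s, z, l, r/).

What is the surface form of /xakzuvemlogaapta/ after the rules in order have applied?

Rule 1 (stop-cluster a-epenthesis): /p/ and /t/ form a stop–stop cluster, so [a] is inserted between them. /xakzuvemlogaapta/ → xakzuvemlogaapata.
Rule 2 (intervocalic spirantization): /p/ is a stop between vowels /a/ and /a/, so it spirantizes to the fricative [f]. /t/ is a stop between vowels /a/ and /a/, so it spirantizes to the fricative [s]. /xakzuvemlogaapata/ → xakzuvemlogaafasa.
Rule 3 (pre-rhotic lowering): no segment meets the environment; /xakzuvemlogaafasa/ is unchanged.
Rule 4 (nasal place assimilation): /m/ precedes the alveolar consonant /l/, so it assimilates in place to [n]. /xakzuvemlogaafasa/ → xakzuvenlogaafasa.

xakzuvenlogaafasa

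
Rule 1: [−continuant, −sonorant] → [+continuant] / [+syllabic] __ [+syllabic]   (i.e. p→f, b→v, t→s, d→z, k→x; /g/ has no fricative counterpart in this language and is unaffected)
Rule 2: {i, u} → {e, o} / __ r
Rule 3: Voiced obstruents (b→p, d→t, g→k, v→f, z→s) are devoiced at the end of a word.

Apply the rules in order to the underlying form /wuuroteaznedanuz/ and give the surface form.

Rule 1 (intervocalic spirantization): /t/ is a stop between vowels /o/ and /e/, so it spirantizes to the fricative [s]. /d/ is a stop between vowels /e/ and /a/, so it spirantizes to the fricative [z]. /wuuroteaznedanuz/ → wuuroseaznezanuz.
Rule 2 (pre-rhotic lowering): /u/ is a high vowel immediately before /r/, so it lowers to [o]. /wuuroseaznezanuz/ → wuoroseaznezanuz.
Rule 3 (final devoicing): /z/ is a voiced obstruent in word-final position, so it devoices to [s]. /wuoroseaznezanuz/ → wuoroseaznezanus.

wuoroseaznezanus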